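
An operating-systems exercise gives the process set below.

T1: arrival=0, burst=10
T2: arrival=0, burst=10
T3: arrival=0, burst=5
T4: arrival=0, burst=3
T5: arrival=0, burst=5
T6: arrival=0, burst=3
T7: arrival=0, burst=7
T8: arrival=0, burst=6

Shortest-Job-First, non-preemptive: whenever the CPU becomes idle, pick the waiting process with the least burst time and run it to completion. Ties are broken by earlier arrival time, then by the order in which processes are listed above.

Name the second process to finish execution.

T6

Gantt: | T4 0-3 | T6 3-6 | T3 6-11 | T5 11-16 | T8 16-22 | T7 22-29 | T1 29-39 | T2 39-49 |
Completion: T1=39  T2=49  T3=11  T4=3  T5=16  T6=6  T7=29  T8=22
Finish order: T4 → T6 → T3 → T5 → T8 → T7 → T1 → T2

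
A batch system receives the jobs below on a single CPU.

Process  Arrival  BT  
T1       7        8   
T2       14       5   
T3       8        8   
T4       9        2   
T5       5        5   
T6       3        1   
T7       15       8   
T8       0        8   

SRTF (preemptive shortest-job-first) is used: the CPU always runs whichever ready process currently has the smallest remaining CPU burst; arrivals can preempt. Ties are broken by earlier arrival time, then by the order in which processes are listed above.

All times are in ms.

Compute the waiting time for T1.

Gantt: | T8 0-3 | T6 3-4 | T8 4-9 | T4 9-11 | T5 11-16 | T2 16-21 | T1 21-29 | T3 29-37 | T7 37-45 |
Completion: T1=29  T2=21  T3=37  T4=11  T5=16  T6=4  T7=45  T8=9
Turnaround (C−A): T1=22  T2=7  T3=29  T4=2  T5=11  T6=1  T7=30  T8=9
Waiting(T1) = turnaround − burst = 22 − 8 = 14

14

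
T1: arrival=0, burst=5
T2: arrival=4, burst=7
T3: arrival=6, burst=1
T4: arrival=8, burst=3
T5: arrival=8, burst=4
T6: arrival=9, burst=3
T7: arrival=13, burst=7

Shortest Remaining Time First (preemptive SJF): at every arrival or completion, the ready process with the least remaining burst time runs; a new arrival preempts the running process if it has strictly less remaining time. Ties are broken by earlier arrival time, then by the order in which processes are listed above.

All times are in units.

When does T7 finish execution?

30

Gantt: | T1 0-5 | T2 5-6 | T3 6-7 | T2 7-8 | T4 8-11 | T6 11-14 | T5 14-18 | T2 18-23 | T7 23-30 |
Completion: T1=5  T2=23  T3=7  T4=11  T5=18  T6=14  T7=30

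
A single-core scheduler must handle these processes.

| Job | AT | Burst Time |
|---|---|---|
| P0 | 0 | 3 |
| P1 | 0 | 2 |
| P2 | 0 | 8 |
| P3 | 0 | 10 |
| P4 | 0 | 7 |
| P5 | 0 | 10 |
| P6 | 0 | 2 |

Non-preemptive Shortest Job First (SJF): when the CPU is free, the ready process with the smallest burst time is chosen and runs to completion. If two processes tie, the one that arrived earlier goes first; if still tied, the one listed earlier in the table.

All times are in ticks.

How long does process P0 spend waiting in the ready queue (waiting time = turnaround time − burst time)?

Gantt: | P1 0-2 | P6 2-4 | P0 4-7 | P4 7-14 | P2 14-22 | P3 22-32 | P5 32-42 |
Completion: P0=7  P1=2  P2=22  P3=32  P4=14  P5=42  P6=4
Turnaround (C−A): P0=7  P1=2  P2=22  P3=32  P4=14  P5=42  P6=4
Waiting(P0) = turnaround − burst = 7 − 3 = 4

4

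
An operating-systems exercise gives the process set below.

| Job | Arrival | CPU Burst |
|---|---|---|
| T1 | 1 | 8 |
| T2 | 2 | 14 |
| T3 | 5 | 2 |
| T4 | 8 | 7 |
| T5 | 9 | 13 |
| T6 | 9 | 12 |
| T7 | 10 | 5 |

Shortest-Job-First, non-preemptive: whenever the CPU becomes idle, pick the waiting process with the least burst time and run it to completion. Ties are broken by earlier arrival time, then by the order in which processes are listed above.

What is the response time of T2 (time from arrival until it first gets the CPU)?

46

Schedule: | idle 0-1 | T1 1-9 | T3 9-11 | T7 11-16 | T4 16-23 | T6 23-35 | T5 35-48 | T2 48-62 |
Completion: T1=9  T2=62  T3=11  T4=23  T5=48  T6=35  T7=16
Turnaround (C−A): T1=8  T2=60  T3=6  T4=15  T5=39  T6=26  T7=6
Response(T2) = first start − arrival = 48 − 2 = 46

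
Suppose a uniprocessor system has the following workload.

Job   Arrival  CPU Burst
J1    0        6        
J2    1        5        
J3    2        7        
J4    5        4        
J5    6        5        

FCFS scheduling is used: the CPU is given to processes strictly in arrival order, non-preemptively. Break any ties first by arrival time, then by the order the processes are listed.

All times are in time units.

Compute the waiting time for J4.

13

Gantt: | J1 0-6 | J2 6-11 | J3 11-18 | J4 18-22 | J5 22-27 |
Completion: J1=6  J2=11  J3=18  J4=22  J5=27
Turnaround (C−A): J1=6  J2=10  J3=16  J4=17  J5=21
Waiting(J4) = turnaround − burst = 17 − 4 = 13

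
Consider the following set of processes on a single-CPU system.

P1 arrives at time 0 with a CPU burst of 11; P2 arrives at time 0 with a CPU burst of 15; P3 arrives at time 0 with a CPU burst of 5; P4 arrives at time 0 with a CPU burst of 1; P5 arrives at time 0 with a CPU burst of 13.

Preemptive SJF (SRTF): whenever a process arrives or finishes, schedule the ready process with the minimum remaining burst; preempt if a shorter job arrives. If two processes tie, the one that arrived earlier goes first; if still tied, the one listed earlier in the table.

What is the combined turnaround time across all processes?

99

Schedule: | P4 0-1 | P3 1-6 | P1 6-17 | P5 17-30 | P2 30-45 |
Completion: P1=17  P2=45  P3=6  P4=1  P5=30
Turnaround = completion − arrival: P1=17, P2=45, P3=6, P4=1, P5=30
Total turnaround = 17 + 45 + 6 + 1 + 30 = 99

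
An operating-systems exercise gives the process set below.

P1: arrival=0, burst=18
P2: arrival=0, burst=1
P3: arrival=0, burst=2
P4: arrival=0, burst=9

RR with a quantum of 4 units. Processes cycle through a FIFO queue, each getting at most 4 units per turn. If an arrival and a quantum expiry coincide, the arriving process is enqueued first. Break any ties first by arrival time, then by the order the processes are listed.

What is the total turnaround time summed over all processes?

Gantt: | P1 0-4 | P2 4-5 | P3 5-7 | P4 7-11 | P1 11-15 | P4 15-19 | P1 19-23 | P4 23-24 | P1 24-30 |
Completion: P1=30  P2=5  P3=7  P4=24
Turnaround (C−A): P1=30  P2=5  P3=7  P4=24
Turnaround = completion − arrival: P1=30, P2=5, P3=7, P4=24
Total turnaround = 30 + 5 + 7 + 24 = 66

66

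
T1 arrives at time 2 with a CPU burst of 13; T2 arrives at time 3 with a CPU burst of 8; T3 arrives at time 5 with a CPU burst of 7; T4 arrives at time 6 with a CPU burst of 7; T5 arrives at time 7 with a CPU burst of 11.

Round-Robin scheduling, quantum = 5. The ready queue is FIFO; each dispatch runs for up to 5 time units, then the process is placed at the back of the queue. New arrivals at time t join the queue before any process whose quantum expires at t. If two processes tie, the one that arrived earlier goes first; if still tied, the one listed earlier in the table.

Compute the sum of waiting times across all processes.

Gantt: | idle 0-2 | T1 2-7 | T2 7-12 | T3 12-17 | T4 17-22 | T5 22-27 | T1 27-32 | T2 32-35 | T3 35-37 | T4 37-39 | T5 39-44 | T1 44-47 | T5 47-48 |
Completion: T1=47  T2=35  T3=37  T4=39  T5=48
Turnaround (C−A): T1=45  T2=32  T3=32  T4=33  T5=41
Waiting = turnaround − burst: T1=32, T2=24, T3=25, T4=26, T5=30
Total waiting = 32 + 24 + 25 + 26 + 30 = 137

137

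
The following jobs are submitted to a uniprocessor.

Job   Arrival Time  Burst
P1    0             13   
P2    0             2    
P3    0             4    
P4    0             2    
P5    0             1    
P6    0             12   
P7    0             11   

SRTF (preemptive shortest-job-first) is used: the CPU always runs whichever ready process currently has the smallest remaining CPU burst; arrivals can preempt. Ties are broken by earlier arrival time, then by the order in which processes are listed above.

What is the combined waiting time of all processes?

Gantt: | P5 0-1 | P2 1-3 | P4 3-5 | P3 5-9 | P7 9-20 | P6 20-32 | P1 32-45 |
Completion: P1=45  P2=3  P3=9  P4=5  P5=1  P6=32  P7=20
Turnaround (C−A): P1=45  P2=3  P3=9  P4=5  P5=1  P6=32  P7=20
Waiting = turnaround − burst: P1=32, P2=1, P3=5, P4=3, P5=0, P6=20, P7=9
Total waiting = 32 + 1 + 5 + 3 + 0 + 20 + 9 = 70

70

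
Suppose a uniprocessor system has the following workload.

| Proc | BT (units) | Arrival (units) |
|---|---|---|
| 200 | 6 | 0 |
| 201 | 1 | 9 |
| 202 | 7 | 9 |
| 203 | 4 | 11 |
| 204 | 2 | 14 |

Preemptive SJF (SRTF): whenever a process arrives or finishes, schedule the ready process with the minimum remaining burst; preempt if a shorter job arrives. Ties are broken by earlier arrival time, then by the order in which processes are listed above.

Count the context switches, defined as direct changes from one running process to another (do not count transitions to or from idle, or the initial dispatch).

Timeline: | 200 0-6 | idle 6-9 | 201 9-10 | 202 10-11 | 203 11-15 | 204 15-17 | 202 17-23 |
Completion: 200=6  201=10  202=23  203=15  204=17

4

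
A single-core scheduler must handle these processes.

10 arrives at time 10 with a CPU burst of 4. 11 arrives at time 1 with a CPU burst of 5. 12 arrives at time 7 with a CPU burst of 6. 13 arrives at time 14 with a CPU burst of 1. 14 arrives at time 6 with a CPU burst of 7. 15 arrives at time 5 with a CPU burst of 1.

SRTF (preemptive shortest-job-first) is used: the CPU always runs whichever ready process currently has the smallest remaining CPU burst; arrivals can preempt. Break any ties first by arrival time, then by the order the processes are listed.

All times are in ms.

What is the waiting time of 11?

0

Schedule: | idle 0-1 | 11 1-6 | 15 6-7 | 12 7-13 | 10 13-14 | 13 14-15 | 10 15-18 | 14 18-25 |
Completion: 10=18  11=6  12=13  13=15  14=25  15=7
Turnaround (C−A): 10=8  11=5  12=6  13=1  14=19  15=2
Waiting(11) = turnaround − burst = 5 − 5 = 0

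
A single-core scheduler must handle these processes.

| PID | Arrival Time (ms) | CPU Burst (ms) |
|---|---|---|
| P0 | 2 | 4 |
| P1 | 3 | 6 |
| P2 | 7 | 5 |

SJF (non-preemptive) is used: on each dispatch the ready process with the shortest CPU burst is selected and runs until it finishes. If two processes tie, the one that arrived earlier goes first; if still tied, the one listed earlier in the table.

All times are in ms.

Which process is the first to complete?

Timeline: | idle 0-2 | P0 2-6 | P1 6-12 | P2 12-17 |
Completion: P0=6  P1=12  P2=17
Finish order: P0 → P1 → P2

P0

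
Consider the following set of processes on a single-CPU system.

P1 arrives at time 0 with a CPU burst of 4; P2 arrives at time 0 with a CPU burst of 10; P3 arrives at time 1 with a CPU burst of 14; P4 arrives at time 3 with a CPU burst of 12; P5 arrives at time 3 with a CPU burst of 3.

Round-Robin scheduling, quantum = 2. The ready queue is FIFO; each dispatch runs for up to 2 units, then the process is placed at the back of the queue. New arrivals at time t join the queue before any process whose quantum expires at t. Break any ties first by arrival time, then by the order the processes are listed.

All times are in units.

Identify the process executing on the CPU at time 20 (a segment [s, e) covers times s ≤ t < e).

Gantt: | P1 0-2 | P2 2-4 | P3 4-6 | P1 6-8 | P4 8-10 | P5 10-12 | P2 12-14 | P3 14-16 | P4 16-18 | P5 18-19 | P2 19-21 | P3 21-23 | P4 23-25 | P2 25-27 | P3 27-29 | P4 29-31 | P2 31-33 | P3 33-35 | P4 35-37 | P3 37-39 | P4 39-41 | P3 41-43 |
Completion: P1=8  P2=33  P3=43  P4=41  P5=19

P2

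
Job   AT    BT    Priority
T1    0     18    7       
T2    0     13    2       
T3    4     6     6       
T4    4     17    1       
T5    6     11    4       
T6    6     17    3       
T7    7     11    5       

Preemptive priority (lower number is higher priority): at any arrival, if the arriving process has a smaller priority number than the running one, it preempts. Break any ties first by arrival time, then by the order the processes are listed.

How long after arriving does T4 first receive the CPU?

Timeline: | T2 0-4 | T4 4-21 | T2 21-30 | T6 30-47 | T5 47-58 | T7 58-69 | T3 69-75 | T1 75-93 |
Completion: T1=93  T2=30  T3=75  T4=21  T5=58  T6=47  T7=69
Response(T4) = first start − arrival = 4 − 4 = 0

0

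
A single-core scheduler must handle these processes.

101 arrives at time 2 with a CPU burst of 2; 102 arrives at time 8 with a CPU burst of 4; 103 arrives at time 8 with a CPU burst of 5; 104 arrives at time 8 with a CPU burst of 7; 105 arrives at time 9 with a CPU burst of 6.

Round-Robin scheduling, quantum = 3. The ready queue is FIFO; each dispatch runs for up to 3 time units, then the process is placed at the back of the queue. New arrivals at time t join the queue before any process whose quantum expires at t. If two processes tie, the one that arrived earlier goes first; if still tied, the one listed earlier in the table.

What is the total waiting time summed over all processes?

48

Gantt: | idle 0-2 | 101 2-4 | idle 4-8 | 102 8-11 | 103 11-14 | 104 14-17 | 105 17-20 | 102 20-21 | 103 21-23 | 104 23-26 | 105 26-29 | 104 29-30 |
Completion: 101=4  102=21  103=23  104=30  105=29
Turnaround (C−A): 101=2  102=13  103=15  104=22  105=20
Waiting = turnaround − burst: 101=0, 102=9, 103=10, 104=15, 105=14
Total waiting = 0 + 9 + 10 + 15 + 14 = 48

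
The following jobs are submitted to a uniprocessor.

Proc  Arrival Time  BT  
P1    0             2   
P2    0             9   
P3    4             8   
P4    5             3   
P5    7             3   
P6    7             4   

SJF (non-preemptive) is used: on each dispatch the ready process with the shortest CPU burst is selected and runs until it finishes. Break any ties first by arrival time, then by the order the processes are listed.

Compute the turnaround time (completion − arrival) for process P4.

9

Timeline: | P1 0-2 | P2 2-11 | P4 11-14 | P5 14-17 | P6 17-21 | P3 21-29 |
Completion: P1=2  P2=11  P3=29  P4=14  P5=17  P6=21
Turnaround(P4) = completion − arrival = 14 − 5 = 9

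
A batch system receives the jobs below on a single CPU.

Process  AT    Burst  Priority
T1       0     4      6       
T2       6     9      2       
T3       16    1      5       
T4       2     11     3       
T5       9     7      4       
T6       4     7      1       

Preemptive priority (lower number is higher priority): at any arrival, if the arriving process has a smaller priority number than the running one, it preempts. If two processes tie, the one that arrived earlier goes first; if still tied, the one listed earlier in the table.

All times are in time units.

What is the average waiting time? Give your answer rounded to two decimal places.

16.00

Schedule: | T1 0-2 | T4 2-4 | T6 4-11 | T2 11-20 | T4 20-29 | T5 29-36 | T3 36-37 | T1 37-39 |
Completion: T1=39  T2=20  T3=37  T4=29  T5=36  T6=11
Turnaround (C−A): T1=39  T2=14  T3=21  T4=27  T5=27  T6=7
Waiting times: T1=35, T2=5, T3=20, T4=16, T5=20, T6=0
Average waiting = (35+5+20+16+20+0) / 6 = 96/6 = 16.00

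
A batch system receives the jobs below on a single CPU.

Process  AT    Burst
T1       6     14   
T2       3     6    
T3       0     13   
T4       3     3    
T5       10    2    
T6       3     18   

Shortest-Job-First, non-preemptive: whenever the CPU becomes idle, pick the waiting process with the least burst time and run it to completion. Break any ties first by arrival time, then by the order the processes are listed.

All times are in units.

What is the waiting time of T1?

Gantt: | T3 0-13 | T5 13-15 | T4 15-18 | T2 18-24 | T1 24-38 | T6 38-56 |
Completion: T1=38  T2=24  T3=13  T4=18  T5=15  T6=56
Waiting(T1) = turnaround − burst = 32 − 14 = 18

18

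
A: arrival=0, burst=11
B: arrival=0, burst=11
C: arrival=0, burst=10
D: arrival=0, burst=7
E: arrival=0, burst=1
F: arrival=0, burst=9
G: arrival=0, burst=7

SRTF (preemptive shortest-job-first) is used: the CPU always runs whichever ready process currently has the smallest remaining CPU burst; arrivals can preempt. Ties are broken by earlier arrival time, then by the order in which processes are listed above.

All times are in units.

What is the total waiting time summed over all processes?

127

Schedule: | E 0-1 | D 1-8 | G 8-15 | F 15-24 | C 24-34 | A 34-45 | B 45-56 |
Completion: A=45  B=56  C=34  D=8  E=1  F=24  G=15
Waiting = turnaround − burst: A=34, B=45, C=24, D=1, E=0, F=15, G=8
Total waiting = 34 + 45 + 24 + 1 + 0 + 15 + 8 = 127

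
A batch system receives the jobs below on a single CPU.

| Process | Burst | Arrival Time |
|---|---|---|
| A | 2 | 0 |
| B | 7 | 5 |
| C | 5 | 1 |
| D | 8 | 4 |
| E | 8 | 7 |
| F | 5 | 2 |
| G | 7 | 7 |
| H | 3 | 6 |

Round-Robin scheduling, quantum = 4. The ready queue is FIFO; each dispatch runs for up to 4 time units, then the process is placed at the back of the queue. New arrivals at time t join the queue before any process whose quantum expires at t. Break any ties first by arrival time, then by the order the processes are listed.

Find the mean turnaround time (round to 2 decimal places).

25.50

Schedule: | A 0-2 | C 2-6 | F 6-10 | D 10-14 | B 14-18 | H 18-21 | C 21-22 | E 22-26 | G 26-30 | F 30-31 | D 31-35 | B 35-38 | E 38-42 | G 42-45 |
Completion: A=2  B=38  C=22  D=35  E=42  F=31  G=45  H=21
Turnaround (C−A): A=2  B=33  C=21  D=31  E=35  F=29  G=38  H=15
Turnaround times: A=2, B=33, C=21, D=31, E=35, F=29, G=38, H=15
Average turnaround = (2+33+21+31+35+29+38+15) / 8 = 204/8 = 25.50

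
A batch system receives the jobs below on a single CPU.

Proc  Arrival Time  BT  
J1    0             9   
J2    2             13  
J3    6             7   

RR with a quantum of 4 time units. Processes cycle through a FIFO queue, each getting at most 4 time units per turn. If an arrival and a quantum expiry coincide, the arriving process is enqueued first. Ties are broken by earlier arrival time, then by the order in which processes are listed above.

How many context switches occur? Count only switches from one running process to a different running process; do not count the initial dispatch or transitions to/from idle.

Timeline: | J1 0-4 | J2 4-8 | J1 8-12 | J3 12-16 | J2 16-20 | J1 20-21 | J3 21-24 | J2 24-29 |
Completion: J1=21  J2=29  J3=24

7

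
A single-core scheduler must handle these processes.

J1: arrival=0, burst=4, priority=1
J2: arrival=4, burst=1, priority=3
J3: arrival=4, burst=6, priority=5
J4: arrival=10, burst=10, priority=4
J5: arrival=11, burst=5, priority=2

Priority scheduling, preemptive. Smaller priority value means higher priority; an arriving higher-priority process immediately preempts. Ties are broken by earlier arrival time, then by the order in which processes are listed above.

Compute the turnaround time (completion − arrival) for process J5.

Gantt: | J1 0-4 | J2 4-5 | J3 5-10 | J4 10-11 | J5 11-16 | J4 16-25 | J3 25-26 |
Completion: J1=4  J2=5  J3=26  J4=25  J5=16
Turnaround (C−A): J1=4  J2=1  J3=22  J4=15  J5=5
Turnaround(J5) = completion − arrival = 16 − 11 = 5

5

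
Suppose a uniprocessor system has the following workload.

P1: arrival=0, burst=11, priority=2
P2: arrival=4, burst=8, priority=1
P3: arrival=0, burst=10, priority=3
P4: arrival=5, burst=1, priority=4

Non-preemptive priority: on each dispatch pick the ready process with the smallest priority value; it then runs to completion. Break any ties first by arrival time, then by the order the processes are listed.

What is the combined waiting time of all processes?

50

Gantt: | P1 0-11 | P2 11-19 | P3 19-29 | P4 29-30 |
Completion: P1=11  P2=19  P3=29  P4=30
Waiting = turnaround − burst: P1=0, P2=7, P3=19, P4=24
Total waiting = 0 + 7 + 19 + 24 = 50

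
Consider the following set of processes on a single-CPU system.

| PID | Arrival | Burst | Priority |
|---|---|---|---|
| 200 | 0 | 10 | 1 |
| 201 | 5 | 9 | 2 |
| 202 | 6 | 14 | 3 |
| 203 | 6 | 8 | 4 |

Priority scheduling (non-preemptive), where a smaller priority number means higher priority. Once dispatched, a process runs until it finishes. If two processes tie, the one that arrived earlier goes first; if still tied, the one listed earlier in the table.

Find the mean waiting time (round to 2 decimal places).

Gantt: | 200 0-10 | 201 10-19 | 202 19-33 | 203 33-41 |
Completion: 200=10  201=19  202=33  203=41
Waiting times: 200=0, 201=5, 202=13, 203=27
Average waiting = (0+5+13+27) / 4 = 45/4 = 11.25

11.25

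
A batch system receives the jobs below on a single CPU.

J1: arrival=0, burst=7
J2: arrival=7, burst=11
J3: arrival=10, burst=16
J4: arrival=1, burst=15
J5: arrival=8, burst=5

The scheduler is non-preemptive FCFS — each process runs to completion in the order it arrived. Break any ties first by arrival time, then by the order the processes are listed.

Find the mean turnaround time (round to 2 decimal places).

25.60

Timeline: | J1 0-7 | J4 7-22 | J2 22-33 | J5 33-38 | J3 38-54 |
Completion: J1=7  J2=33  J3=54  J4=22  J5=38
Turnaround times: J1=7, J2=26, J3=44, J4=21, J5=30
Average turnaround = (7+26+44+21+30) / 5 = 128/5 = 25.60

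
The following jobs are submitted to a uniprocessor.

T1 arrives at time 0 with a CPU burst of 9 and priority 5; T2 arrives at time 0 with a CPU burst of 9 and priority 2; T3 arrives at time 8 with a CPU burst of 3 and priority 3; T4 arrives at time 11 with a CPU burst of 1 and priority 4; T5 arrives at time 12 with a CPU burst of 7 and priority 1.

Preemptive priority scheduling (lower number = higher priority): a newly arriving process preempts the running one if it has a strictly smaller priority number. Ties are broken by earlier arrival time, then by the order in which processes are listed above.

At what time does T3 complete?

Schedule: | T2 0-9 | T3 9-12 | T5 12-19 | T4 19-20 | T1 20-29 |
Completion: T1=29  T2=9  T3=12  T4=20  T5=19
Turnaround (C−A): T1=29  T2=9  T3=4  T4=9  T5=7

12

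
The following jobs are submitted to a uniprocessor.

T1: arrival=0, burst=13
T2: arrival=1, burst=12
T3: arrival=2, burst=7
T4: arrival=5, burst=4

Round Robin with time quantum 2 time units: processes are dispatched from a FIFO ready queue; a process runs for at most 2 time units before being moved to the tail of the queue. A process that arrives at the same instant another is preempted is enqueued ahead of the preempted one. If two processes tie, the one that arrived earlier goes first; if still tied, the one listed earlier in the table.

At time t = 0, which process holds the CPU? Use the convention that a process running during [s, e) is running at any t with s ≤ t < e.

T1

Gantt: | T1 0-2 | T2 2-4 | T3 4-6 | T1 6-8 | T2 8-10 | T4 10-12 | T3 12-14 | T1 14-16 | T2 16-18 | T4 18-20 | T3 20-22 | T1 22-24 | T2 24-26 | T3 26-27 | T1 27-29 | T2 29-31 | T1 31-33 | T2 33-35 | T1 35-36 |
Completion: T1=36  T2=35  T3=27  T4=20
Turnaround (C−A): T1=36  T2=34  T3=25  T4=15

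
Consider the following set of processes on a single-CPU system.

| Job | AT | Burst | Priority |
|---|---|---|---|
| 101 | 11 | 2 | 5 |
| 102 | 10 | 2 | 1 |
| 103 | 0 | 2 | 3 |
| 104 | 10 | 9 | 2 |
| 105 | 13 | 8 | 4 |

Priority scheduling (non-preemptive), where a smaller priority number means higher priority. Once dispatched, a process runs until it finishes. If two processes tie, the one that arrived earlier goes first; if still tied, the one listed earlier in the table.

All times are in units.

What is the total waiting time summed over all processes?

28

Schedule: | 103 0-2 | idle 2-10 | 102 10-12 | 104 12-21 | 105 21-29 | 101 29-31 |
Completion: 101=31  102=12  103=2  104=21  105=29
Turnaround (C−A): 101=20  102=2  103=2  104=11  105=16
Waiting = turnaround − burst: 101=18, 102=0, 103=0, 104=2, 105=8
Total waiting = 18 + 0 + 0 + 2 + 8 = 28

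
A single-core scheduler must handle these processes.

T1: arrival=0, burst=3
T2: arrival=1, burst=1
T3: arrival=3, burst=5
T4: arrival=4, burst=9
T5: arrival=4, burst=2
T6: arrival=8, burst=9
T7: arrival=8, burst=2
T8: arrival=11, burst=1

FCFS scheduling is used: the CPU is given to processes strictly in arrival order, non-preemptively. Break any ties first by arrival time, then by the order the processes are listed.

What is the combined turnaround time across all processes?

107

Gantt: | T1 0-3 | T2 3-4 | T3 4-9 | T4 9-18 | T5 18-20 | T6 20-29 | T7 29-31 | T8 31-32 |
Completion: T1=3  T2=4  T3=9  T4=18  T5=20  T6=29  T7=31  T8=32
Turnaround (C−A): T1=3  T2=3  T3=6  T4=14  T5=16  T6=21  T7=23  T8=21
Turnaround = completion − arrival: T1=3, T2=3, T3=6, T4=14, T5=16, T6=21, T7=23, T8=21
Total turnaround = 3 + 3 + 6 + 14 + 16 + 21 + 23 + 21 = 107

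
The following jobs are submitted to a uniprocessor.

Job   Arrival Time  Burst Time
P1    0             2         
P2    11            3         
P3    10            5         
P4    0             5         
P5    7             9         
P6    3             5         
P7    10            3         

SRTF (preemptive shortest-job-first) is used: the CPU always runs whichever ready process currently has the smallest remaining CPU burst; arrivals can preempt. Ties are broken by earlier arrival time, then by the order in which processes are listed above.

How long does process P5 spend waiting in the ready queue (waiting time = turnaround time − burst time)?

16

Gantt: | P1 0-2 | P4 2-7 | P6 7-12 | P7 12-15 | P2 15-18 | P3 18-23 | P5 23-32 |
Completion: P1=2  P2=18  P3=23  P4=7  P5=32  P6=12  P7=15
Turnaround (C−A): P1=2  P2=7  P3=13  P4=7  P5=25  P6=9  P7=5
Waiting(P5) = turnaround − burst = 25 − 9 = 16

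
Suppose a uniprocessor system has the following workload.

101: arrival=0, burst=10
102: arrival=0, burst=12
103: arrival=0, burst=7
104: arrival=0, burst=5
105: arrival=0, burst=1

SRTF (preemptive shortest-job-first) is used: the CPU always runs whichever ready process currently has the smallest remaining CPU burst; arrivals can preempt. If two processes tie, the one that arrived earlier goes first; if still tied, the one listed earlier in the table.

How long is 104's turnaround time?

Schedule: | 105 0-1 | 104 1-6 | 103 6-13 | 101 13-23 | 102 23-35 |
Completion: 101=23  102=35  103=13  104=6  105=1
Turnaround(104) = completion − arrival = 6 − 0 = 6

6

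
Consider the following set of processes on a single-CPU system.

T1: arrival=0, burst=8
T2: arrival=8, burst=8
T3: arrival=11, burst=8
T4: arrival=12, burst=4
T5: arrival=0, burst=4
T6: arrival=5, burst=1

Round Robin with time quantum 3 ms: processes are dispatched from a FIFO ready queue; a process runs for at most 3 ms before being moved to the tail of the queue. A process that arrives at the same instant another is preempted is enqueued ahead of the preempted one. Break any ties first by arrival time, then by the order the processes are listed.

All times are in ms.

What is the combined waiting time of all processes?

61

Schedule: | T1 0-3 | T5 3-6 | T1 6-9 | T6 9-10 | T5 10-11 | T2 11-14 | T1 14-16 | T3 16-19 | T4 19-22 | T2 22-25 | T3 25-28 | T4 28-29 | T2 29-31 | T3 31-33 |
Completion: T1=16  T2=31  T3=33  T4=29  T5=11  T6=10
Waiting = turnaround − burst: T1=8, T2=15, T3=14, T4=13, T5=7, T6=4
Total waiting = 8 + 15 + 14 + 13 + 7 + 4 = 61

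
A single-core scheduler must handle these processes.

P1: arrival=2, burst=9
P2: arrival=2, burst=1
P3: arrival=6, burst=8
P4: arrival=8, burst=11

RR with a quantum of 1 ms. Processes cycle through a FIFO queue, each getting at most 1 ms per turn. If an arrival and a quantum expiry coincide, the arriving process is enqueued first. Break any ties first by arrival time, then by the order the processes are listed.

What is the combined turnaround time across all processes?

Schedule: | idle 0-2 | P1 2-3 | P2 3-4 | P1 4-6 | P3 6-7 | P1 7-8 | P3 8-9 | P4 9-10 | P1 10-11 | P3 11-12 | P4 12-13 | P1 13-14 | P3 14-15 | P4 15-16 | P1 16-17 | P3 17-18 | P4 18-19 | P1 19-20 | P3 20-21 | P4 21-22 | P1 22-23 | P3 23-24 | P4 24-25 | P3 25-26 | P4 26-31 |
Completion: P1=23  P2=4  P3=26  P4=31
Turnaround = completion − arrival: P1=21, P2=2, P3=20, P4=23
Total turnaround = 21 + 2 + 20 + 23 = 66

66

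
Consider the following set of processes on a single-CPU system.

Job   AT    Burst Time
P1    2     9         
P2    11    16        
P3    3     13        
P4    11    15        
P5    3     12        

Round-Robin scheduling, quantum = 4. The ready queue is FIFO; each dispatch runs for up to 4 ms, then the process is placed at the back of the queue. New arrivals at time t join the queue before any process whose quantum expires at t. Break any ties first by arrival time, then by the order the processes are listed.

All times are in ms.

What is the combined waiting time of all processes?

174

Timeline: | idle 0-2 | P1 2-6 | P3 6-10 | P5 10-14 | P1 14-18 | P3 18-22 | P2 22-26 | P4 26-30 | P5 30-34 | P1 34-35 | P3 35-39 | P2 39-43 | P4 43-47 | P5 47-51 | P3 51-52 | P2 52-56 | P4 56-60 | P2 60-64 | P4 64-67 |
Completion: P1=35  P2=64  P3=52  P4=67  P5=51
Waiting = turnaround − burst: P1=24, P2=37, P3=36, P4=41, P5=36
Total waiting = 24 + 37 + 36 + 41 + 36 = 174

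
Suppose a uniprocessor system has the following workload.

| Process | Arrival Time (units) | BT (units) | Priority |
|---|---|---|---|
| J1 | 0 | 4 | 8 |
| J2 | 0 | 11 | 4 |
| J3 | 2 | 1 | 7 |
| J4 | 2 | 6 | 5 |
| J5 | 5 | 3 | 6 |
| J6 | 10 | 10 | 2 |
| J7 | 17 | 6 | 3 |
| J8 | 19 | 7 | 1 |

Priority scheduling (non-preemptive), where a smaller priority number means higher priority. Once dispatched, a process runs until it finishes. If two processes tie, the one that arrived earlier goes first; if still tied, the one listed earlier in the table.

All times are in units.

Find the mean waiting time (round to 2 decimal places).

20.75

Timeline: | J2 0-11 | J6 11-21 | J8 21-28 | J7 28-34 | J4 34-40 | J5 40-43 | J3 43-44 | J1 44-48 |
Completion: J1=48  J2=11  J3=44  J4=40  J5=43  J6=21  J7=34  J8=28
Waiting times: J1=44, J2=0, J3=41, J4=32, J5=35, J6=1, J7=11, J8=2
Average waiting = (44+0+41+32+35+1+11+2) / 8 = 166/8 = 20.75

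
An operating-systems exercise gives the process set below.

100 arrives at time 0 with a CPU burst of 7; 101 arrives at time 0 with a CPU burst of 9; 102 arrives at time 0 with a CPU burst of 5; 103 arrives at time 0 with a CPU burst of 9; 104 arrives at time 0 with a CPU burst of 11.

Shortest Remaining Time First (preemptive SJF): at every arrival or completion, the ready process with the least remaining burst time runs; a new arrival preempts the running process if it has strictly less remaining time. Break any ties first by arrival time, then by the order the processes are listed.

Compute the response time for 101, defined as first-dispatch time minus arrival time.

Schedule: | 102 0-5 | 100 5-12 | 101 12-21 | 103 21-30 | 104 30-41 |
Completion: 100=12  101=21  102=5  103=30  104=41
Turnaround (C−A): 100=12  101=21  102=5  103=30  104=41
Response(101) = first start − arrival = 12 − 0 = 12

12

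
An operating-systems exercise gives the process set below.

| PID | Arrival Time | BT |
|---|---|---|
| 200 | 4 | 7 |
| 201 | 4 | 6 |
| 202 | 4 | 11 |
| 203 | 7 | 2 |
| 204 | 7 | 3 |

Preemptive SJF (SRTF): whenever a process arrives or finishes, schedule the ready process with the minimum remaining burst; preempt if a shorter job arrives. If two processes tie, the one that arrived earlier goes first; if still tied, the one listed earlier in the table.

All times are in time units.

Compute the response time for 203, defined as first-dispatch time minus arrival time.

Gantt: | idle 0-4 | 201 4-7 | 203 7-9 | 201 9-12 | 204 12-15 | 200 15-22 | 202 22-33 |
Completion: 200=22  201=12  202=33  203=9  204=15
Turnaround (C−A): 200=18  201=8  202=29  203=2  204=8
Response(203) = first start − arrival = 7 − 7 = 0

0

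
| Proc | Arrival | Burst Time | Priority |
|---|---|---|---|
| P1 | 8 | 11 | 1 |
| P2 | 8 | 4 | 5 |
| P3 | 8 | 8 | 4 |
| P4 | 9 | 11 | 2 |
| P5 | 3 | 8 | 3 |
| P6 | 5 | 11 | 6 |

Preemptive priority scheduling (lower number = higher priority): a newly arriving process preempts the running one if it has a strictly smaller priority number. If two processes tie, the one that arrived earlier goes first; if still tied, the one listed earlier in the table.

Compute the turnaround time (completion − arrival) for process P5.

Timeline: | idle 0-3 | P5 3-8 | P1 8-19 | P4 19-30 | P5 30-33 | P3 33-41 | P2 41-45 | P6 45-56 |
Completion: P1=19  P2=45  P3=41  P4=30  P5=33  P6=56
Turnaround(P5) = completion − arrival = 33 − 3 = 30

30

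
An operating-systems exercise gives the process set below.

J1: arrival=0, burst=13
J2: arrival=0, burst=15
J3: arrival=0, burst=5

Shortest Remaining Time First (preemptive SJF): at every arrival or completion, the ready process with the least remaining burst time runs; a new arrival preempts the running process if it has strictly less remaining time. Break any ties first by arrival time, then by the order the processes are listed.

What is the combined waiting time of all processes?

23

Schedule: | J3 0-5 | J1 5-18 | J2 18-33 |
Completion: J1=18  J2=33  J3=5
Turnaround (C−A): J1=18  J2=33  J3=5
Waiting = turnaround − burst: J1=5, J2=18, J3=0
Total waiting = 5 + 18 + 0 = 23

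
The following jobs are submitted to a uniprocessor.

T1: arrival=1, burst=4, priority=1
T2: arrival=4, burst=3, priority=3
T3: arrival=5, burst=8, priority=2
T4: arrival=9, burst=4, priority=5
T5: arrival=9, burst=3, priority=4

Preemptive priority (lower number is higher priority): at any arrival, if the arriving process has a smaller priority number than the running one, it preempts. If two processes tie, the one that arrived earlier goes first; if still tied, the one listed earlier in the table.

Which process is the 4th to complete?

T5

Timeline: | idle 0-1 | T1 1-5 | T3 5-13 | T2 13-16 | T5 16-19 | T4 19-23 |
Completion: T1=5  T2=16  T3=13  T4=23  T5=19
Turnaround (C−A): T1=4  T2=12  T3=8  T4=14  T5=10
Finish order: T1 → T3 → T2 → T5 → T4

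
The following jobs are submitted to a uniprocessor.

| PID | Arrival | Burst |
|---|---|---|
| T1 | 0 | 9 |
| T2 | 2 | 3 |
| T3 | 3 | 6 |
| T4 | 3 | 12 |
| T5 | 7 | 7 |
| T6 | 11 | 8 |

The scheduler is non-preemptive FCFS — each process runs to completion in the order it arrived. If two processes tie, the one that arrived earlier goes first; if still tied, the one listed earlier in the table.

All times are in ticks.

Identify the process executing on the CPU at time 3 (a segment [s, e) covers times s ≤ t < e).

Gantt: | T1 0-9 | T2 9-12 | T3 12-18 | T4 18-30 | T5 30-37 | T6 37-45 |
Completion: T1=9  T2=12  T3=18  T4=30  T5=37  T6=45
Turnaround (C−A): T1=9  T2=10  T3=15  T4=27  T5=30  T6=34

T1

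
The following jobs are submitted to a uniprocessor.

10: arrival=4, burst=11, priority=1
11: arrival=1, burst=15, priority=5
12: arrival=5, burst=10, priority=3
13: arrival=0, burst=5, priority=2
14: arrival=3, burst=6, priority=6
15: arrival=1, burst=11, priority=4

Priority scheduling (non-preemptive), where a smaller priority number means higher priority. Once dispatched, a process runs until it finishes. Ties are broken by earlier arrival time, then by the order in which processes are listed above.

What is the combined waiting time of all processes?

122

Schedule: | 13 0-5 | 10 5-16 | 12 16-26 | 15 26-37 | 11 37-52 | 14 52-58 |
Completion: 10=16  11=52  12=26  13=5  14=58  15=37
Turnaround (C−A): 10=12  11=51  12=21  13=5  14=55  15=36
Waiting = turnaround − burst: 10=1, 11=36, 12=11, 13=0, 14=49, 15=25
Total waiting = 1 + 36 + 11 + 0 + 49 + 25 = 122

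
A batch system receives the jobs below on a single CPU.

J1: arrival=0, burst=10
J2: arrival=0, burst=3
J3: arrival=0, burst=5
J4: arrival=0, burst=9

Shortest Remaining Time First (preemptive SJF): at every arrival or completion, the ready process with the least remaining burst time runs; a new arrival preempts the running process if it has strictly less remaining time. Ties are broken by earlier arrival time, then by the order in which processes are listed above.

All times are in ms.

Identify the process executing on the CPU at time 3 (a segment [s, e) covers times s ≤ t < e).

J3

Schedule: | J2 0-3 | J3 3-8 | J4 8-17 | J1 17-27 |
Completion: J1=27  J2=3  J3=8  J4=17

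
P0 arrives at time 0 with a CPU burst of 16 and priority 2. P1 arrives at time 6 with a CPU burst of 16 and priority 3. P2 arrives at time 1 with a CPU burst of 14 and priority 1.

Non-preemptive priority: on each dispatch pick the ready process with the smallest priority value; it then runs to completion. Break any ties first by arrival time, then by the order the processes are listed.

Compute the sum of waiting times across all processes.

39

Schedule: | P0 0-16 | P2 16-30 | P1 30-46 |
Completion: P0=16  P1=46  P2=30
Turnaround (C−A): P0=16  P1=40  P2=29
Waiting = turnaround − burst: P0=0, P1=24, P2=15
Total waiting = 0 + 24 + 15 = 39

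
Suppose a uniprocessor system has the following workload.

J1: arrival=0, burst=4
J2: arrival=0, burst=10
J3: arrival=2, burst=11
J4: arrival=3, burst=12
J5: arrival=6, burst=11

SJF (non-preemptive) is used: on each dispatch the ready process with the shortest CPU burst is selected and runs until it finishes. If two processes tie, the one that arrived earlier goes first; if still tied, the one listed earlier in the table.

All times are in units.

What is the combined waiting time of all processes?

68

Schedule: | J1 0-4 | J2 4-14 | J3 14-25 | J5 25-36 | J4 36-48 |
Completion: J1=4  J2=14  J3=25  J4=48  J5=36
Waiting = turnaround − burst: J1=0, J2=4, J3=12, J4=33, J5=19
Total waiting = 0 + 4 + 12 + 33 + 19 = 68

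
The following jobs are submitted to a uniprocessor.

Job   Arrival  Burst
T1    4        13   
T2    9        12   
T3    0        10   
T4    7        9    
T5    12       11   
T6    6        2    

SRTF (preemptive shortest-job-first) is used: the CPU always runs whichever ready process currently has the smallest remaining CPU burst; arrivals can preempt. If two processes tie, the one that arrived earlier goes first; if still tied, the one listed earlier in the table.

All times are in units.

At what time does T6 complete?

8

Gantt: | T3 0-6 | T6 6-8 | T3 8-12 | T4 12-21 | T5 21-32 | T2 32-44 | T1 44-57 |
Completion: T1=57  T2=44  T3=12  T4=21  T5=32  T6=8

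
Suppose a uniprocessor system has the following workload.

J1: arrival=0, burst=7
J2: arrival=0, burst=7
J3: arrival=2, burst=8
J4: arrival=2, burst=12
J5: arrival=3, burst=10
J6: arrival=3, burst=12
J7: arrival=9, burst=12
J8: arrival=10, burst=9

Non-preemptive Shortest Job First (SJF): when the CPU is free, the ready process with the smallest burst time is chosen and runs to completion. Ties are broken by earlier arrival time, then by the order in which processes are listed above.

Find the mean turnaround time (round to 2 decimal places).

Gantt: | J1 0-7 | J2 7-14 | J3 14-22 | J8 22-31 | J5 31-41 | J4 41-53 | J6 53-65 | J7 65-77 |
Completion: J1=7  J2=14  J3=22  J4=53  J5=41  J6=65  J7=77  J8=31
Turnaround (C−A): J1=7  J2=14  J3=20  J4=51  J5=38  J6=62  J7=68  J8=21
Turnaround times: J1=7, J2=14, J3=20, J4=51, J5=38, J6=62, J7=68, J8=21
Average turnaround = (7+14+20+51+38+62+68+21) / 8 = 281/8 = 35.13

35.13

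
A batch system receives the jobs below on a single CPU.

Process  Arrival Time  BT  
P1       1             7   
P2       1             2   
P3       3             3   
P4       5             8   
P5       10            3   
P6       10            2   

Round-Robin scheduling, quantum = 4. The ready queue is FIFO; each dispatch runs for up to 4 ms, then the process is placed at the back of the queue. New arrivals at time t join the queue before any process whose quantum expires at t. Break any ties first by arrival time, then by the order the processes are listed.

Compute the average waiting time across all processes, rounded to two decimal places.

Timeline: | idle 0-1 | P1 1-5 | P2 5-7 | P3 7-10 | P4 10-14 | P1 14-17 | P5 17-20 | P6 20-22 | P4 22-26 |
Completion: P1=17  P2=7  P3=10  P4=26  P5=20  P6=22
Turnaround (C−A): P1=16  P2=6  P3=7  P4=21  P5=10  P6=12
Waiting times: P1=9, P2=4, P3=4, P4=13, P5=7, P6=10
Average waiting = (9+4+4+13+7+10) / 6 = 47/6 = 7.83

7.83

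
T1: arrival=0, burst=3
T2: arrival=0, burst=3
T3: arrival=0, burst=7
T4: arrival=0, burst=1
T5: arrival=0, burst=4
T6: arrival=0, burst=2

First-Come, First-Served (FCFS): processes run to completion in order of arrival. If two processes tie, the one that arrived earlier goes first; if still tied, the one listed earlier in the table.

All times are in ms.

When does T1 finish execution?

Timeline: | T1 0-3 | T2 3-6 | T3 6-13 | T4 13-14 | T5 14-18 | T6 18-20 |
Completion: T1=3  T2=6  T3=13  T4=14  T5=18  T6=20
Turnaround (C−A): T1=3  T2=6  T3=13  T4=14  T5=18  T6=20

3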